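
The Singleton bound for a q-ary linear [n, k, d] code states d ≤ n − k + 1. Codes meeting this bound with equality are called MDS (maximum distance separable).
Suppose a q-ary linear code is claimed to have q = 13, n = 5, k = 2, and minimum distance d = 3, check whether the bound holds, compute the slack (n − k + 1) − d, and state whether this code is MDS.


Singleton RHS = n − k + 1 = 4, slack = 1, bound satisfied, not MDS.

Singleton bound: d ≤ n − k + 1.
Here n = 5, k = 2, so n − k + 1 = 4.
Given d = 3, check d ≤ 4: YES.
Slack = (n − k + 1) − d = 1.
The code is NOT MDS (slack = 1 > 0).
Description: the claimed parameters are [5, 2, 3]_13; such a code would be non-MDS.


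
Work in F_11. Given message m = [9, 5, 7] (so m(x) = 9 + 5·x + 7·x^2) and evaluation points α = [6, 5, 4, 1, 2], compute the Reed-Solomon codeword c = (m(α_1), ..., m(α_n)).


c = [5, 0, 9, 10, 3]

Message polynomial: m(x) = 9 + 5·x + 7·x^2 (mod 11).
For each evaluation point α_i, compute m(α_i) mod 11:
  α_1 = 6: Horner steps 7 → 3 → 5, so m(6) = 5.
  α_2 = 5: Horner steps 7 → 7 → 0, so m(5) = 0.
  α_3 = 4: Horner steps 7 → 0 → 9, so m(4) = 9.
  α_4 = 1: Horner steps 7 → 1 → 10, so m(1) = 10.
  α_5 = 2: Horner steps 7 → 8 → 3, so m(2) = 3.
Codeword c = [5, 0, 9, 10, 3] ∈ F_11^5.


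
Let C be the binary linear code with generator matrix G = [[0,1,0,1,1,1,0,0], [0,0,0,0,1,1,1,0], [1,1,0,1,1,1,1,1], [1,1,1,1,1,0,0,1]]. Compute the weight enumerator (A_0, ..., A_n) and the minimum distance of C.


Weight distribution: A_0 = 1, A_2 = 1, A_3 = 4, A_4 = 5, A_5 = 2, A_6 = 1, A_7 = 2. Minimum distance d = 2.

Enumerate all 2^4 = 16 messages m ∈ F_2^4.
For each, compute codeword c = mG in F_2^8, then tally its weight.
  m = 0000 → c = 00000000, weight = 0.
  m = 1000 → c = 01011100, weight = 4.
  m = 0100 → c = 00001110, weight = 3.
  m = 1100 → c = 01010010, weight = 3.
  m = 0010 → c = 11011111, weight = 7.
  m = 1010 → c = 10000011, weight = 3.
  m = 0110 → c = 11010001, weight = 4.
  m = 1110 → c = 10001101, weight = 4.
  m = 0001 → c = 11111001, weight = 6.
  m = 1001 → c = 10100101, weight = 4.
  m = 0101 → c = 11110111, weight = 7.
  m = 1101 → c = 10101011, weight = 5.
  m = 0011 → c = 00100110, weight = 3.
  m = 1011 → c = 01111010, weight = 5.
  m = 0111 → c = 00101000, weight = 2.
  m = 1111 → c = 01110100, weight = 4.
Tally weights:
  weight 0: 1 codewords.
  weight 2: 1 codewords.
  weight 3: 4 codewords.
  weight 4: 5 codewords.
  weight 5: 2 codewords.
  weight 6: 1 codewords.
  weight 7: 2 codewords.
Minimum distance d = smallest w > 0 with A_w > 0 = 2.
Sanity: Σ A_w = 16 = 2^4 = 16 ✓.


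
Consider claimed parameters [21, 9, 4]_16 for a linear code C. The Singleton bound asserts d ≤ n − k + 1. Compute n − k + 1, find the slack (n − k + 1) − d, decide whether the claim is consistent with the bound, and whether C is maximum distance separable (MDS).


Singleton RHS = n − k + 1 = 13, slack = 9, bound satisfied, not MDS.

Singleton bound: d ≤ n − k + 1.
Here n = 21, k = 9, so n − k + 1 = 13.
Given d = 4, check d ≤ 13: YES.
Slack = (n − k + 1) − d = 9.
The code is NOT MDS (slack = 9 > 0).
Description: the claimed parameters are [21, 9, 4]_16; such a code would be non-MDS.


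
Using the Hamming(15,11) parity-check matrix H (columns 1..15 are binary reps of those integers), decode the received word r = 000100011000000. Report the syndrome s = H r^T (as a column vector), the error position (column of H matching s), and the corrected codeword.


s = (0, 1, 0, 1)^T, error position = 5, corrected codeword c = 000110011000000

Compute s = H r^T mod 2 one row at a time:
  s_1 = 1 + 1 + 0 + 0 + 0 + 0 + 0 + 0 = 2 ≡ 0 (mod 2).
  s_2 = 1 + 0 + 0 + 0 + 0 + 0 + 0 + 0 = 1 ≡ 1 (mod 2).
  s_3 = 0 + 0 + 0 + 0 + 0 + 0 + 0 + 0 = 0 ≡ 0 (mod 2).
  s_4 = 0 + 0 + 0 + 0 + 1 + 0 + 0 + 0 = 1 ≡ 1 (mod 2).
s = (0, 1, 0, 1)^T — this equals column 5 of H (binary 0101), so error is at position 5.
Correct: flip bit 5 of r = 000100011000000 to get c = 000110011000000.


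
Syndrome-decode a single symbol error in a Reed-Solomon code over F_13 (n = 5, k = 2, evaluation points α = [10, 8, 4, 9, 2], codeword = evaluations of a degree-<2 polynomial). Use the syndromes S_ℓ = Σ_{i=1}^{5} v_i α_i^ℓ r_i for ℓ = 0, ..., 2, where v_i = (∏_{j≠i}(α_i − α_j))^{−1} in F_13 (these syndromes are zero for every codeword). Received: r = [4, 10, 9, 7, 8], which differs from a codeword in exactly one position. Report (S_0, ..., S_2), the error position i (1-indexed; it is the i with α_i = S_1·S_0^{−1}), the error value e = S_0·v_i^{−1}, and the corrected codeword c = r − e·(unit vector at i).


S = (5, 10, 7), error at position 5, error magnitude e = 6, c = [4, 10, 9, 7, 2].

Step 1: column multipliers v_i = (∏_{j≠i}(α_i − α_j))^{−1} mod 13.
  i = 1 (α = 10): (10−8)(10−4)(10−9)(10−2) = 2·6·1·8 = 96 ≡ 5, so v_1 = 5^{−1} = 8 (mod 13).
  i = 2 (α = 8): (8−10)(8−4)(8−9)(8−2) = (−2)·4·(−1)·6 = 48 ≡ 9, so v_2 = 9^{−1} = 3 (mod 13).
  i = 3 (α = 4): (4−10)(4−8)(4−9)(4−2) = (−6)·(−4)·(−5)·2 = −240 ≡ 7, so v_3 = 7^{−1} = 2 (mod 13).
  i = 4 (α = 9): (9−10)(9−8)(9−4)(9−2) = (−1)·1·5·7 = −35 ≡ 4, so v_4 = 4^{−1} = 10 (mod 13).
  i = 5 (α = 2): (2−10)(2−8)(2−4)(2−9) = (−8)·(−6)·(−2)·(−7) = 672 ≡ 9, so v_5 = 9^{−1} = 3 (mod 13).
  v = [8, 3, 2, 10, 3].
Step 2: syndromes of r = [4, 10, 9, 7, 8] (all sums mod 13).
  S_0 = Σ v_i r_i = 8·4 + 3·10 + 2·9 + 10·7 + 3·8 = 174 ≡ 5.
  S_1 = Σ v_i α_i r_i = 8·10·4 + 3·8·10 + 2·4·9 + 10·9·7 + 3·2·8 = 1310 ≡ 10.
  α_i^2 mod 13 = [9, 12, 3, 3, 4].
  S_2 = Σ v_i α_i^2 r_i = 8·9·4 + 3·12·10 + 2·3·9 + 10·3·7 + 3·4·8 = 1008 ≡ 7.
  S = (5, 10, 7) ≠ 0, so r is not a codeword (an error is present).
Step 3: locate the error. For a single error e at position i, S_ℓ = v_i·e·α_i^ℓ, so α_err = S_1/S_0.
  S_0^{−1} = 5^{−1} = 8 (mod 13), so α_err = 10·8 = 80 ≡ 2 = α_5. Error position i = 5.
  Consistency check: S_2/S_1 = 7·4 = 28 ≡ 2 = α_err ✓ (single-error assumption holds).
Step 4: error magnitude e = S_0/v_5 = S_0·∏_{j≠5}(α_5 − α_j) = 5·9 = 45 ≡ 6 (mod 13).
Step 5: correct position 5: c_5 = r_5 − e = 8 − 6 ≡ 2 (mod 13). Hence c = [4, 10, 9, 7, 2].
  Check: interpolating c through the α_i gives m(x) = 8 + 10·x (degree < 2) with m(α_i) = c_i for every i, so c is indeed a codeword.


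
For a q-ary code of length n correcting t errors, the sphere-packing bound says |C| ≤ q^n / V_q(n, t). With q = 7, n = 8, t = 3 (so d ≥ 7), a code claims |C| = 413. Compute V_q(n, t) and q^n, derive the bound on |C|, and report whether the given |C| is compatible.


V_q(n, t) = 13153, q^n = 5764801, Hamming bound = 438, |C| = 413 ≤ bound (satisfied).

Step 1: Compute V_q(n, t) = Σ_{j=0}^3 C(n, j) (q−1)^j.
  j = 0: C(8,0)·(6)^0 = 1·1 = 1.
  j = 1: C(8,1)·(6)^1 = 8·6 = 48.
  j = 2: C(8,2)·(6)^2 = 28·36 = 1008.
  j = 3: C(8,3)·(6)^3 = 56·216 = 12096.
  V_q(n, t) = 1 + 48 + 1008 + 12096 = 13153.
Step 2: q^n = 7^8 = 5764801.
Step 3: Hamming bound ⌊q^n / V_q(n,t)⌋ = ⌊5764801/13153⌋ = 438.
Step 4: Compare |C| = 413 to 438: satisfied.
The claimed |C| lies below the Hamming bound.


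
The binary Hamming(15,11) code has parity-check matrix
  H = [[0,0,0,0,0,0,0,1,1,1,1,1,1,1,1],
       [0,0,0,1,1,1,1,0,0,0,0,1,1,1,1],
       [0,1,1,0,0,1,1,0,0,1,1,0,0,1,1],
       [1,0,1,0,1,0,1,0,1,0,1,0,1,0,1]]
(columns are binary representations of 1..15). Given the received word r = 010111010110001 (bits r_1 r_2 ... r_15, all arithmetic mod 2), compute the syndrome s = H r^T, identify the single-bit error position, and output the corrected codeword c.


s = (0, 0, 1, 1)^T, error position = 3, corrected codeword c = 011111010110001

Compute s = H r^T mod 2 one row at a time:
  s_1 = 1 + 0 + 1 + 1 + 0 + 0 + 0 + 1 = 4 ≡ 0 (mod 2).
  s_2 = 1 + 1 + 1 + 0 + 0 + 0 + 0 + 1 = 4 ≡ 0 (mod 2).
  s_3 = 1 + 0 + 1 + 0 + 1 + 1 + 0 + 1 = 5 ≡ 1 (mod 2).
  s_4 = 0 + 0 + 1 + 0 + 0 + 1 + 0 + 1 = 3 ≡ 1 (mod 2).
s = (0, 0, 1, 1)^T — this equals column 3 of H (binary 0011), so error is at position 3.
Correct: flip bit 3 of r = 010111010110001 to get c = 011111010110001.


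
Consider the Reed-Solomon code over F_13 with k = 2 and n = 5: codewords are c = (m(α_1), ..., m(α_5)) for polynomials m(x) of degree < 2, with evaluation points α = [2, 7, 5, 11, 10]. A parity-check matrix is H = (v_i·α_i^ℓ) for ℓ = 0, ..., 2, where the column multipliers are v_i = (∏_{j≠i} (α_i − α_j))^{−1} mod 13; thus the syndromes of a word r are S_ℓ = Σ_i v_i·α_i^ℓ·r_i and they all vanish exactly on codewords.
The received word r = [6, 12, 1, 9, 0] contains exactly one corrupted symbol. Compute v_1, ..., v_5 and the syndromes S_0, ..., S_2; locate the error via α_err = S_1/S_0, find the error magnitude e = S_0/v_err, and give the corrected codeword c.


S = (10, 11, 3), error at position 3, error magnitude e = 7, c = [6, 12, 7, 9, 0].

Step 1: column multipliers v_i = (∏_{j≠i}(α_i − α_j))^{−1} mod 13.
  i = 1 (α = 2): (2−7)(2−5)(2−11)(2−10) = (−5)·(−3)·(−9)·(−8) = 1080 ≡ 1, so v_1 = 1^{−1} = 1 (mod 13).
  i = 2 (α = 7): (7−2)(7−5)(7−11)(7−10) = 5·2·(−4)·(−3) = 120 ≡ 3, so v_2 = 3^{−1} = 9 (mod 13).
  i = 3 (α = 5): (5−2)(5−7)(5−11)(5−10) = 3·(−2)·(−6)·(−5) = −180 ≡ 2, so v_3 = 2^{−1} = 7 (mod 13).
  i = 4 (α = 11): (11−2)(11−7)(11−5)(11−10) = 9·4·6·1 = 216 ≡ 8, so v_4 = 8^{−1} = 5 (mod 13).
  i = 5 (α = 10): (10−2)(10−7)(10−5)(10−11) = 8·3·5·(−1) = −120 ≡ 10, so v_5 = 10^{−1} = 4 (mod 13).
  v = [1, 9, 7, 5, 4].
Step 2: syndromes of r = [6, 12, 1, 9, 0] (all sums mod 13).
  S_0 = Σ v_i r_i = 1·6 + 9·12 + 7·1 + 5·9 + 4·0 = 166 ≡ 10.
  S_1 = Σ v_i α_i r_i = 1·2·6 + 9·7·12 + 7·5·1 + 5·11·9 + 4·10·0 = 1298 ≡ 11.
  α_i^2 mod 13 = [4, 10, 12, 4, 9].
  S_2 = Σ v_i α_i^2 r_i = 1·4·6 + 9·10·12 + 7·12·1 + 5·4·9 + 4·9·0 = 1368 ≡ 3.
  S = (10, 11, 3) ≠ 0, so r is not a codeword (an error is present).
Step 3: locate the error. For a single error e at position i, S_ℓ = v_i·e·α_i^ℓ, so α_err = S_1/S_0.
  S_0^{−1} = 10^{−1} = 4 (mod 13), so α_err = 11·4 = 44 ≡ 5 = α_3. Error position i = 3.
  Consistency check: S_2/S_1 = 3·6 = 18 ≡ 5 = α_err ✓ (single-error assumption holds).
Step 4: error magnitude e = S_0/v_3 = S_0·∏_{j≠3}(α_3 − α_j) = 10·2 = 20 ≡ 7 (mod 13).
Step 5: correct position 3: c_3 = r_3 − e = 1 − 7 ≡ 7 (mod 13). Hence c = [6, 12, 7, 9, 0].
  Check: interpolating c through the α_i gives m(x) = 1 + 9·x (degree < 2) with m(α_i) = c_i for every i, so c is indeed a codeword.


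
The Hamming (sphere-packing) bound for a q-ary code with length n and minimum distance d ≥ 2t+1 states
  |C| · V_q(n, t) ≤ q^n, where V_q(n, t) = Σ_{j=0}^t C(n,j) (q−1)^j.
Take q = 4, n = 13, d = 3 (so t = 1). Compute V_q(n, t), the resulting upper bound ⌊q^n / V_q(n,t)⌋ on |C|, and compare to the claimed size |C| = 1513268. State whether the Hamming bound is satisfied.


V_q(n, t) = 40, q^n = 67108864, Hamming bound = 1677721, |C| = 1513268 ≤ bound (satisfied).

Step 1: Compute V_q(n, t) = Σ_{j=0}^1 C(n, j) (q−1)^j.
  j = 0: C(13,0)·(3)^0 = 1·1 = 1.
  j = 1: C(13,1)·(3)^1 = 13·3 = 39.
  V_q(n, t) = 1 + 39 = 40.
Step 2: q^n = 4^13 = 67108864.
Step 3: Hamming bound ⌊q^n / V_q(n,t)⌋ = ⌊67108864/40⌋ = 1677721.
Step 4: Compare |C| = 1513268 to 1677721: satisfied.
The claimed |C| lies below the Hamming bound.


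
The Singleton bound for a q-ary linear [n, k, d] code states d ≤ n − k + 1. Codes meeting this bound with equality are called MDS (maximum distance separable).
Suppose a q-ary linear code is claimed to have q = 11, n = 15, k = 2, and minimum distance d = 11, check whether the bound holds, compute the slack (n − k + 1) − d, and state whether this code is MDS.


Singleton RHS = n − k + 1 = 14, slack = 3, bound satisfied, not MDS.

Singleton bound: d ≤ n − k + 1.
Here n = 15, k = 2, so n − k + 1 = 14.
Given d = 11, check d ≤ 14: YES.
Slack = (n − k + 1) − d = 3.
The code is NOT MDS (slack = 3 > 0).
Description: the claimed parameters are [15, 2, 11]_11; such a code would be non-MDS.


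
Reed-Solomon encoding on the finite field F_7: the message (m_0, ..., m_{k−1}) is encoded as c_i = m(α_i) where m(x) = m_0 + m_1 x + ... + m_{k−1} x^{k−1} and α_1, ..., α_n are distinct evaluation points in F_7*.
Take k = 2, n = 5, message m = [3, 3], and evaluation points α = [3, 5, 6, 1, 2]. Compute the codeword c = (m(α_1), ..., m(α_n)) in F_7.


c = [5, 4, 0, 6, 2]

Message polynomial: m(x) = 3 + 3·x (mod 7).
For each evaluation point α_i, compute m(α_i) mod 7:
  α_1 = 3: Horner steps 3 → 5, so m(3) = 5.
  α_2 = 5: Horner steps 3 → 4, so m(5) = 4.
  α_3 = 6: Horner steps 3 → 0, so m(6) = 0.
  α_4 = 1: Horner steps 3 → 6, so m(1) = 6.
  α_5 = 2: Horner steps 3 → 2, so m(2) = 2.
Codeword c = [5, 4, 0, 6, 2] ∈ F_7^5.


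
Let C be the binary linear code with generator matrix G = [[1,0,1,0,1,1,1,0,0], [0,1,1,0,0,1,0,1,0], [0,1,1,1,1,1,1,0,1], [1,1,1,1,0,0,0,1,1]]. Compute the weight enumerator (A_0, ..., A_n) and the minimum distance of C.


Weight distribution: A_0 = 1, A_2 = 2, A_4 = 3, A_5 = 6, A_6 = 2, A_7 = 2. Minimum distance d = 2.

Enumerate all 2^4 = 16 messages m ∈ F_2^4.
For each, compute codeword c = mG in F_2^9, then tally its weight.
  m = 0000 → c = 000000000, weight = 0.
  m = 1000 → c = 101011100, weight = 5.
  m = 0100 → c = 011001010, weight = 4.
  m = 1100 → c = 110010110, weight = 5.
  m = 0010 → c = 011111101, weight = 7.
  m = 1010 → c = 110100001, weight = 4.
  m = 0110 → c = 000110111, weight = 5.
  m = 1110 → c = 101101011, weight = 6.
  m = 0001 → c = 111100011, weight = 6.
  m = 1001 → c = 010111111, weight = 7.
  m = 0101 → c = 100101001, weight = 4.
  m = 1101 → c = 001110101, weight = 5.
  m = 0011 → c = 100011110, weight = 5.
  m = 1011 → c = 001000010, weight = 2.
  m = 0111 → c = 111010100, weight = 5.
  m = 1111 → c = 010001000, weight = 2.
Tally weights:
  weight 0: 1 codewords.
  weight 2: 2 codewords.
  weight 4: 3 codewords.
  weight 5: 6 codewords.
  weight 6: 2 codewords.
  weight 7: 2 codewords.
Minimum distance d = smallest w > 0 with A_w > 0 = 2.
Sanity: Σ A_w = 16 = 2^4 = 16 ✓.


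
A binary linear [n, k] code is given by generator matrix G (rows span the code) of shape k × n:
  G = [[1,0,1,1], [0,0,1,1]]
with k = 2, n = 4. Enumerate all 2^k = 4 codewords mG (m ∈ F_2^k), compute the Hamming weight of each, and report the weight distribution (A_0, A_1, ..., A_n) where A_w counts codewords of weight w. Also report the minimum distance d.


Weight distribution: A_0 = 1, A_1 = 1, A_2 = 1, A_3 = 1. Minimum distance d = 1.

Enumerate all 2^2 = 4 messages m ∈ F_2^2.
For each, compute codeword c = mG in F_2^4, then tally its weight.
  m = 00 → c = 0000, weight = 0.
  m = 10 → c = 1011, weight = 3.
  m = 01 → c = 0011, weight = 2.
  m = 11 → c = 1000, weight = 1.
Tally weights:
  weight 0: 1 codewords.
  weight 1: 1 codewords.
  weight 2: 1 codewords.
  weight 3: 1 codewords.
Minimum distance d = smallest w > 0 with A_w > 0 = 1.
Sanity: Σ A_w = 4 = 2^2 = 4 ✓.


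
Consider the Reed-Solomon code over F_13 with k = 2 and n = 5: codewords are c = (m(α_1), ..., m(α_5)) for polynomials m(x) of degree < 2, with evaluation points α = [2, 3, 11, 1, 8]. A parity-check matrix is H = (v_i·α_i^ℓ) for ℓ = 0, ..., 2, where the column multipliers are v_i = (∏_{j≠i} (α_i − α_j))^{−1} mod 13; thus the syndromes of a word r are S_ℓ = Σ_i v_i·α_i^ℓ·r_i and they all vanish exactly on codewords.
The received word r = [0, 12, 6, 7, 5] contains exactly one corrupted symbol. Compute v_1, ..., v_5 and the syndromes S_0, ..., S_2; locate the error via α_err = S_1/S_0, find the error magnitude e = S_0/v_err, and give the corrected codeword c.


S = (8, 3, 6), error at position 1, error magnitude e = 10, c = [3, 12, 6, 7, 5].

Step 1: column multipliers v_i = (∏_{j≠i}(α_i − α_j))^{−1} mod 13.
  i = 1 (α = 2): (2−3)(2−11)(2−1)(2−8) = (−1)·(−9)·1·(−6) = −54 ≡ 11, so v_1 = 11^{−1} = 6 (mod 13).
  i = 2 (α = 3): (3−2)(3−11)(3−1)(3−8) = 1·(−8)·2·(−5) = 80 ≡ 2, so v_2 = 2^{−1} = 7 (mod 13).
  i = 3 (α = 11): (11−2)(11−3)(11−1)(11−8) = 9·8·10·3 = 2160 ≡ 2, so v_3 = 2^{−1} = 7 (mod 13).
  i = 4 (α = 1): (1−2)(1−3)(1−11)(1−8) = (−1)·(−2)·(−10)·(−7) = 140 ≡ 10, so v_4 = 10^{−1} = 4 (mod 13).
  i = 5 (α = 8): (8−2)(8−3)(8−11)(8−1) = 6·5·(−3)·7 = −630 ≡ 7, so v_5 = 7^{−1} = 2 (mod 13).
  v = [6, 7, 7, 4, 2].
Step 2: syndromes of r = [0, 12, 6, 7, 5] (all sums mod 13).
  S_0 = Σ v_i r_i = 6·0 + 7·12 + 7·6 + 4·7 + 2·5 = 164 ≡ 8.
  S_1 = Σ v_i α_i r_i = 6·2·0 + 7·3·12 + 7·11·6 + 4·1·7 + 2·8·5 = 822 ≡ 3.
  α_i^2 mod 13 = [4, 9, 4, 1, 12].
  S_2 = Σ v_i α_i^2 r_i = 6·4·0 + 7·9·12 + 7·4·6 + 4·1·7 + 2·12·5 = 1072 ≡ 6.
  S = (8, 3, 6) ≠ 0, so r is not a codeword (an error is present).
Step 3: locate the error. For a single error e at position i, S_ℓ = v_i·e·α_i^ℓ, so α_err = S_1/S_0.
  S_0^{−1} = 8^{−1} = 5 (mod 13), so α_err = 3·5 = 15 ≡ 2 = α_1. Error position i = 1.
  Consistency check: S_2/S_1 = 6·9 = 54 ≡ 2 = α_err ✓ (single-error assumption holds).
Step 4: error magnitude e = S_0/v_1 = S_0·∏_{j≠1}(α_1 − α_j) = 8·11 = 88 ≡ 10 (mod 13).
Step 5: correct position 1: c_1 = r_1 − e = 0 − 10 ≡ 3 (mod 13). Hence c = [3, 12, 6, 7, 5].
  Check: interpolating c through the α_i gives m(x) = 11 + 9·x (degree < 2) with m(α_i) = c_i for every i, so c is indeed a codeword.


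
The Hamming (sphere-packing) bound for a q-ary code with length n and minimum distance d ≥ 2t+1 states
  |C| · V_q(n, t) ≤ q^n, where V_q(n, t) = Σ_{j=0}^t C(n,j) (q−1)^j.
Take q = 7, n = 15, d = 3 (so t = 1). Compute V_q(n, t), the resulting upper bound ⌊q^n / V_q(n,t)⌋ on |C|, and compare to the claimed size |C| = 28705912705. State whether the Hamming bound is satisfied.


V_q(n, t) = 91, q^n = 4747561509943, Hamming bound = 52171005603, |C| = 28705912705 ≤ bound (satisfied).

Step 1: Compute V_q(n, t) = Σ_{j=0}^1 C(n, j) (q−1)^j.
  j = 0: C(15,0)·(6)^0 = 1·1 = 1.
  j = 1: C(15,1)·(6)^1 = 15·6 = 90.
  V_q(n, t) = 1 + 90 = 91.
Step 2: q^n = 7^15 = 4747561509943.
Step 3: Hamming bound ⌊q^n / V_q(n,t)⌋ = ⌊4747561509943/91⌋ = 52171005603.
Step 4: Compare |C| = 28705912705 to 52171005603: satisfied.
The claimed |C| lies below the Hamming bound.


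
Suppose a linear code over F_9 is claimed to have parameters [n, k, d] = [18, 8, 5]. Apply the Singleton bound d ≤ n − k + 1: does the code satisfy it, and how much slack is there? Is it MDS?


Singleton RHS = n − k + 1 = 11, slack = 6, bound satisfied, not MDS.

Singleton bound: d ≤ n − k + 1.
Here n = 18, k = 8, so n − k + 1 = 11.
Given d = 5, check d ≤ 11: YES.
Slack = (n − k + 1) − d = 6.
The code is NOT MDS (slack = 6 > 0).
Description: the claimed parameters are [18, 8, 5]_9; such a code would be non-MDS.


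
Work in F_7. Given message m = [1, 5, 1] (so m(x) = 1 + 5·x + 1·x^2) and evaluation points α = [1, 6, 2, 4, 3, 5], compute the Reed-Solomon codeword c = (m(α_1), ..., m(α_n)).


c = [0, 4, 1, 2, 4, 2]

Message polynomial: m(x) = 1 + 5·x + 1·x^2 (mod 7).
For each evaluation point α_i, compute m(α_i) mod 7:
  α_1 = 1: Horner steps 1 → 6 → 0, so m(1) = 0.
  α_2 = 6: Horner steps 1 → 4 → 4, so m(6) = 4.
  α_3 = 2: Horner steps 1 → 0 → 1, so m(2) = 1.
  α_4 = 4: Horner steps 1 → 2 → 2, so m(4) = 2.
  α_5 = 3: Horner steps 1 → 1 → 4, so m(3) = 4.
  α_6 = 5: Horner steps 1 → 3 → 2, so m(5) = 2.
Codeword c = [0, 4, 1, 2, 4, 2] ∈ F_7^6.


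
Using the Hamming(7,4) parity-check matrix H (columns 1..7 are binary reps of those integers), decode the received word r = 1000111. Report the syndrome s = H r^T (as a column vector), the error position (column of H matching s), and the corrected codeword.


s = (1, 0, 1)^T, error position = 5, corrected codeword c = 1000011

Compute s = H r^T mod 2 one row at a time:
  s_1 = 0 + 1 + 1 + 1 = 3 ≡ 1 (mod 2).
  s_2 = 0 + 0 + 1 + 1 = 2 ≡ 0 (mod 2).
  s_3 = 1 + 0 + 1 + 1 = 3 ≡ 1 (mod 2).
s = (1, 0, 1)^T — this equals column 5 of H (binary 101), so error is at position 5.
Correct: flip bit 5 of r = 1000111 to get c = 1000011.


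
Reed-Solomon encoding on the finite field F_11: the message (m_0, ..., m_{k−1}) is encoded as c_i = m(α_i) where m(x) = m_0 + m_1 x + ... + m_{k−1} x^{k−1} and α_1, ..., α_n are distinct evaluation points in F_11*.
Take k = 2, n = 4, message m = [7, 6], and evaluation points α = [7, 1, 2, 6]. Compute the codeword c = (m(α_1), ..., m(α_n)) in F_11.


c = [5, 2, 8, 10]

Message polynomial: m(x) = 7 + 6·x (mod 11).
For each evaluation point α_i, compute m(α_i) mod 11:
  α_1 = 7: Horner steps 6 → 5, so m(7) = 5.
  α_2 = 1: Horner steps 6 → 2, so m(1) = 2.
  α_3 = 2: Horner steps 6 → 8, so m(2) = 8.
  α_4 = 6: Horner steps 6 → 10, so m(6) = 10.
Codeword c = [5, 2, 8, 10] ∈ F_11^4.


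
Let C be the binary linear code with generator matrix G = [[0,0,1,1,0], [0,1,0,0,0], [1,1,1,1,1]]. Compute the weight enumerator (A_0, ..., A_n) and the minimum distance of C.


Weight distribution: A_0 = 1, A_1 = 1, A_2 = 2, A_3 = 2, A_4 = 1, A_5 = 1. Minimum distance d = 1.

Enumerate all 2^3 = 8 messages m ∈ F_2^3.
For each, compute codeword c = mG in F_2^5, then tally its weight.
  m = 000 → c = 00000, weight = 0.
  m = 100 → c = 00110, weight = 2.
  m = 010 → c = 01000, weight = 1.
  m = 110 → c = 01110, weight = 3.
  m = 001 → c = 11111, weight = 5.
  m = 101 → c = 11001, weight = 3.
  m = 011 → c = 10111, weight = 4.
  m = 111 → c = 10001, weight = 2.
Tally weights:
  weight 0: 1 codewords.
  weight 1: 1 codewords.
  weight 2: 2 codewords.
  weight 3: 2 codewords.
  weight 4: 1 codewords.
  weight 5: 1 codewords.
Minimum distance d = smallest w > 0 with A_w > 0 = 1.
Sanity: Σ A_w = 8 = 2^3 = 8 ✓.


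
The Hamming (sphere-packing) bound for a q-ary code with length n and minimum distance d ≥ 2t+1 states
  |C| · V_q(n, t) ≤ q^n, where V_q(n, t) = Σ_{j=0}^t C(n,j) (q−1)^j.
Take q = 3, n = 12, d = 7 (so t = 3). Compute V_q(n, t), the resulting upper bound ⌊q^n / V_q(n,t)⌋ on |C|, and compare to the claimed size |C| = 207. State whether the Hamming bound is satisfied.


V_q(n, t) = 2049, q^n = 531441, Hamming bound = 259, |C| = 207 ≤ bound (satisfied).

Step 1: Compute V_q(n, t) = Σ_{j=0}^3 C(n, j) (q−1)^j.
  j = 0: C(12,0)·(2)^0 = 1·1 = 1.
  j = 1: C(12,1)·(2)^1 = 12·2 = 24.
  j = 2: C(12,2)·(2)^2 = 66·4 = 264.
  j = 3: C(12,3)·(2)^3 = 220·8 = 1760.
  V_q(n, t) = 1 + 24 + 264 + 1760 = 2049.
Step 2: q^n = 3^12 = 531441.
Step 3: Hamming bound ⌊q^n / V_q(n,t)⌋ = ⌊531441/2049⌋ = 259.
Step 4: Compare |C| = 207 to 259: satisfied.
The claimed |C| lies below the Hamming bound.


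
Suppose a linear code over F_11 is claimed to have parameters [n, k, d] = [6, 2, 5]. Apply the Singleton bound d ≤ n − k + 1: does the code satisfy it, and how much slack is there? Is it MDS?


Singleton RHS = n − k + 1 = 5, slack = 0, bound satisfied, MDS.

Singleton bound: d ≤ n − k + 1.
Here n = 6, k = 2, so n − k + 1 = 5.
Given d = 5, check d ≤ 5: YES.
Slack = (n − k + 1) − d = 0.
The code is MDS (slack = 0).
Description: the claimed parameters are [6, 2, 5]_11; such a code would be MDS (meets Singleton bound).


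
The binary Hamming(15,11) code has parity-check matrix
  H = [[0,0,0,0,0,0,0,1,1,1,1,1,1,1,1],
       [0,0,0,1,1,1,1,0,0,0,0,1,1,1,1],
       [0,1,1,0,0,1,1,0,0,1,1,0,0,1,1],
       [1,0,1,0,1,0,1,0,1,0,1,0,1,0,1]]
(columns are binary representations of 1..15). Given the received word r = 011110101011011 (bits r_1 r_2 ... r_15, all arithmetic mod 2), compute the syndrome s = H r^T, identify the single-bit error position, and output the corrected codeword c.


s = (1, 0, 0, 0)^T, error position = 8, corrected codeword c = 011110111011011

Compute s = H r^T mod 2 one row at a time:
  s_1 = 0 + 1 + 0 + 1 + 1 + 0 + 1 + 1 = 5 ≡ 1 (mod 2).
  s_2 = 1 + 1 + 0 + 1 + 1 + 0 + 1 + 1 = 6 ≡ 0 (mod 2).
  s_3 = 1 + 1 + 0 + 1 + 0 + 1 + 1 + 1 = 6 ≡ 0 (mod 2).
  s_4 = 0 + 1 + 1 + 1 + 1 + 1 + 0 + 1 = 6 ≡ 0 (mod 2).
s = (1, 0, 0, 0)^T — this equals column 8 of H (binary 1000), so error is at position 8.
Correct: flip bit 8 of r = 011110101011011 to get c = 011110111011011.


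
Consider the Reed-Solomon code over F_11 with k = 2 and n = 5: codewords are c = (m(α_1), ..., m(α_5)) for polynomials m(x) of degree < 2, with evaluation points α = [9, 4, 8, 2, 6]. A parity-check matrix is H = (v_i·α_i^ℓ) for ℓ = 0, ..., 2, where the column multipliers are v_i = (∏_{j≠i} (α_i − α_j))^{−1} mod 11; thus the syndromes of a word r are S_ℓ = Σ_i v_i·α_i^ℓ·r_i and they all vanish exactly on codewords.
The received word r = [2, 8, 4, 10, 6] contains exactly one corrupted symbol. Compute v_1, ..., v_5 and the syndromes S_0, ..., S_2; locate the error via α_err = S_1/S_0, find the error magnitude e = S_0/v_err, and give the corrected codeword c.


S = (9, 4, 3), error at position 1, error magnitude e = 10, c = [3, 8, 4, 10, 6].

Step 1: column multipliers v_i = (∏_{j≠i}(α_i − α_j))^{−1} mod 11.
  i = 1 (α = 9): (9−4)(9−8)(9−2)(9−6) = 5·1·7·3 = 105 ≡ 6, so v_1 = 6^{−1} = 2 (mod 11).
  i = 2 (α = 4): (4−9)(4−8)(4−2)(4−6) = (−5)·(−4)·2·(−2) = −80 ≡ 8, so v_2 = 8^{−1} = 7 (mod 11).
  i = 3 (α = 8): (8−9)(8−4)(8−2)(8−6) = (−1)·4·6·2 = −48 ≡ 7, so v_3 = 7^{−1} = 8 (mod 11).
  i = 4 (α = 2): (2−9)(2−4)(2−8)(2−6) = (−7)·(−2)·(−6)·(−4) = 336 ≡ 6, so v_4 = 6^{−1} = 2 (mod 11).
  i = 5 (α = 6): (6−9)(6−4)(6−8)(6−2) = (−3)·2·(−2)·4 = 48 ≡ 4, so v_5 = 4^{−1} = 3 (mod 11).
  v = [2, 7, 8, 2, 3].
Step 2: syndromes of r = [2, 8, 4, 10, 6] (all sums mod 11).
  S_0 = Σ v_i r_i = 2·2 + 7·8 + 8·4 + 2·10 + 3·6 = 130 ≡ 9.
  S_1 = Σ v_i α_i r_i = 2·9·2 + 7·4·8 + 8·8·4 + 2·2·10 + 3·6·6 = 664 ≡ 4.
  α_i^2 mod 11 = [4, 5, 9, 4, 3].
  S_2 = Σ v_i α_i^2 r_i = 2·4·2 + 7·5·8 + 8·9·4 + 2·4·10 + 3·3·6 = 718 ≡ 3.
  S = (9, 4, 3) ≠ 0, so r is not a codeword (an error is present).
Step 3: locate the error. For a single error e at position i, S_ℓ = v_i·e·α_i^ℓ, so α_err = S_1/S_0.
  S_0^{−1} = 9^{−1} = 5 (mod 11), so α_err = 4·5 = 20 ≡ 9 = α_1. Error position i = 1.
  Consistency check: S_2/S_1 = 3·3 = 9 ≡ 9 = α_err ✓ (single-error assumption holds).
Step 4: error magnitude e = S_0/v_1 = S_0·∏_{j≠1}(α_1 − α_j) = 9·6 = 54 ≡ 10 (mod 11).
Step 5: correct position 1: c_1 = r_1 − e = 2 − 10 ≡ 3 (mod 11). Hence c = [3, 8, 4, 10, 6].
  Check: interpolating c through the α_i gives m(x) = 1 + 10·x (degree < 2) with m(α_i) = c_i for every i, so c is indeed a codeword.


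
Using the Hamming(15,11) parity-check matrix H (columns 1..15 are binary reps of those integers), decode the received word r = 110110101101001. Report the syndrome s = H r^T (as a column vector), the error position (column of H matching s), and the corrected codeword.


s = (0, 1, 0, 1)^T, error position = 5, corrected codeword c = 110100101101001

Compute s = H r^T mod 2 one row at a time:
  s_1 = 0 + 1 + 1 + 0 + 1 + 0 + 0 + 1 = 4 ≡ 0 (mod 2).
  s_2 = 1 + 1 + 0 + 1 + 1 + 0 + 0 + 1 = 5 ≡ 1 (mod 2).
  s_3 = 1 + 0 + 0 + 1 + 1 + 0 + 0 + 1 = 4 ≡ 0 (mod 2).
  s_4 = 1 + 0 + 1 + 1 + 1 + 0 + 0 + 1 = 5 ≡ 1 (mod 2).
s = (0, 1, 0, 1)^T — this equals column 5 of H (binary 0101), so error is at position 5.
Correct: flip bit 5 of r = 110110101101001 to get c = 110100101101001.


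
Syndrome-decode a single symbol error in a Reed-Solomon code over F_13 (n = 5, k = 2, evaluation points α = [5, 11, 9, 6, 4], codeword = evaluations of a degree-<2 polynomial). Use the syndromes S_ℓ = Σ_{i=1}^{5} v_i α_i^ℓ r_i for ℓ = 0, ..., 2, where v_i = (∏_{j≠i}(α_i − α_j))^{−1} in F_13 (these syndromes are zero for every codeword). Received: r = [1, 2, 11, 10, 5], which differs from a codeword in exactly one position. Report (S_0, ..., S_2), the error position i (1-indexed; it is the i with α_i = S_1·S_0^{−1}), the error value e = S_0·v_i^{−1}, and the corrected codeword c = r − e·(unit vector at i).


S = (3, 7, 12), error at position 2, error magnitude e = 12, c = [1, 3, 11, 10, 5].

Step 1: column multipliers v_i = (∏_{j≠i}(α_i − α_j))^{−1} mod 13.
  i = 1 (α = 5): (5−11)(5−9)(5−6)(5−4) = (−6)·(−4)·(−1)·1 = −24 ≡ 2, so v_1 = 2^{−1} = 7 (mod 13).
  i = 2 (α = 11): (11−5)(11−9)(11−6)(11−4) = 6·2·5·7 = 420 ≡ 4, so v_2 = 4^{−1} = 10 (mod 13).
  i = 3 (α = 9): (9−5)(9−11)(9−6)(9−4) = 4·(−2)·3·5 = −120 ≡ 10, so v_3 = 10^{−1} = 4 (mod 13).
  i = 4 (α = 6): (6−5)(6−11)(6−9)(6−4) = 1·(−5)·(−3)·2 = 30 ≡ 4, so v_4 = 4^{−1} = 10 (mod 13).
  i = 5 (α = 4): (4−5)(4−11)(4−9)(4−6) = (−1)·(−7)·(−5)·(−2) = 70 ≡ 5, so v_5 = 5^{−1} = 8 (mod 13).
  v = [7, 10, 4, 10, 8].
Step 2: syndromes of r = [1, 2, 11, 10, 5] (all sums mod 13).
  S_0 = Σ v_i r_i = 7·1 + 10·2 + 4·11 + 10·10 + 8·5 = 211 ≡ 3.
  S_1 = Σ v_i α_i r_i = 7·5·1 + 10·11·2 + 4·9·11 + 10·6·10 + 8·4·5 = 1411 ≡ 7.
  α_i^2 mod 13 = [12, 4, 3, 10, 3].
  S_2 = Σ v_i α_i^2 r_i = 7·12·1 + 10·4·2 + 4·3·11 + 10·10·10 + 8·3·5 = 1416 ≡ 12.
  S = (3, 7, 12) ≠ 0, so r is not a codeword (an error is present).
Step 3: locate the error. For a single error e at position i, S_ℓ = v_i·e·α_i^ℓ, so α_err = S_1/S_0.
  S_0^{−1} = 3^{−1} = 9 (mod 13), so α_err = 7·9 = 63 ≡ 11 = α_2. Error position i = 2.
  Consistency check: S_2/S_1 = 12·2 = 24 ≡ 11 = α_err ✓ (single-error assumption holds).
Step 4: error magnitude e = S_0/v_2 = S_0·∏_{j≠2}(α_2 − α_j) = 3·4 = 12 ≡ 12 (mod 13).
Step 5: correct position 2: c_2 = r_2 − e = 2 − 12 ≡ 3 (mod 13). Hence c = [1, 3, 11, 10, 5].
  Check: interpolating c through the α_i gives m(x) = 8 + 9·x (degree < 2) with m(α_i) = c_i for every i, so c is indeed a codeword.


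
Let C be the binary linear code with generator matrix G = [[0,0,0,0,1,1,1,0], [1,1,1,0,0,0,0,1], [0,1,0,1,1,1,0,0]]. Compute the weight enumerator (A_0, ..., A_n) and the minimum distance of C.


Weight distribution: A_0 = 1, A_3 = 2, A_4 = 2, A_5 = 1, A_6 = 1, A_7 = 1. Minimum distance d = 3.

Enumerate all 2^3 = 8 messages m ∈ F_2^3.
For each, compute codeword c = mG in F_2^8, then tally its weight.
  m = 000 → c = 00000000, weight = 0.
  m = 100 → c = 00001110, weight = 3.
  m = 010 → c = 11100001, weight = 4.
  m = 110 → c = 11101111, weight = 7.
  m = 001 → c = 01011100, weight = 4.
  m = 101 → c = 01010010, weight = 3.
  m = 011 → c = 10111101, weight = 6.
  m = 111 → c = 10110011, weight = 5.
Tally weights:
  weight 0: 1 codewords.
  weight 3: 2 codewords.
  weight 4: 2 codewords.
  weight 5: 1 codewords.
  weight 6: 1 codewords.
  weight 7: 1 codewords.
Minimum distance d = smallest w > 0 with A_w > 0 = 3.
Sanity: Σ A_w = 8 = 2^3 = 8 ✓.


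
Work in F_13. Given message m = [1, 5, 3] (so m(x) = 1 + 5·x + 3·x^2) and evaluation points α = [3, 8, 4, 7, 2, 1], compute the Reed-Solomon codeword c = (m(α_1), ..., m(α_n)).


c = [4, 12, 4, 1, 10, 9]

Message polynomial: m(x) = 1 + 5·x + 3·x^2 (mod 13).
For each evaluation point α_i, compute m(α_i) mod 13:
  α_1 = 3: Horner steps 3 → 1 → 4, so m(3) = 4.
  α_2 = 8: Horner steps 3 → 3 → 12, so m(8) = 12.
  α_3 = 4: Horner steps 3 → 4 → 4, so m(4) = 4.
  α_4 = 7: Horner steps 3 → 0 → 1, so m(7) = 1.
  α_5 = 2: Horner steps 3 → 11 → 10, so m(2) = 10.
  α_6 = 1: Horner steps 3 → 8 → 9, so m(1) = 9.
Codeword c = [4, 12, 4, 1, 10, 9] ∈ F_13^6.


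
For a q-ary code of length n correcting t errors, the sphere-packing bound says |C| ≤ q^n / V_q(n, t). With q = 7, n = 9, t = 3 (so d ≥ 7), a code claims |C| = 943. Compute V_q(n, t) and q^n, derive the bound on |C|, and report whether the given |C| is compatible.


V_q(n, t) = 19495, q^n = 40353607, Hamming bound = 2069, |C| = 943 ≤ bound (satisfied).

Step 1: Compute V_q(n, t) = Σ_{j=0}^3 C(n, j) (q−1)^j.
  j = 0: C(9,0)·(6)^0 = 1·1 = 1.
  j = 1: C(9,1)·(6)^1 = 9·6 = 54.
  j = 2: C(9,2)·(6)^2 = 36·36 = 1296.
  j = 3: C(9,3)·(6)^3 = 84·216 = 18144.
  V_q(n, t) = 1 + 54 + 1296 + 18144 = 19495.
Step 2: q^n = 7^9 = 40353607.
Step 3: Hamming bound ⌊q^n / V_q(n,t)⌋ = ⌊40353607/19495⌋ = 2069.
Step 4: Compare |C| = 943 to 2069: satisfied.
The claimed |C| lies below the Hamming bound.


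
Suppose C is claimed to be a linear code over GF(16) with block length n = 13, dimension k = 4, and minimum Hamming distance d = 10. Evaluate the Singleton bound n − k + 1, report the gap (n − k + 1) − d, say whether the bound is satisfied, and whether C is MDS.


Singleton RHS = n − k + 1 = 10, slack = 0, bound satisfied, MDS.

Singleton bound: d ≤ n − k + 1.
Here n = 13, k = 4, so n − k + 1 = 10.
Given d = 10, check d ≤ 10: YES.
Slack = (n − k + 1) − d = 0.
The code is MDS (slack = 0).
Description: the claimed parameters are [13, 4, 10]_16; such a code would be MDS (meets Singleton bound).


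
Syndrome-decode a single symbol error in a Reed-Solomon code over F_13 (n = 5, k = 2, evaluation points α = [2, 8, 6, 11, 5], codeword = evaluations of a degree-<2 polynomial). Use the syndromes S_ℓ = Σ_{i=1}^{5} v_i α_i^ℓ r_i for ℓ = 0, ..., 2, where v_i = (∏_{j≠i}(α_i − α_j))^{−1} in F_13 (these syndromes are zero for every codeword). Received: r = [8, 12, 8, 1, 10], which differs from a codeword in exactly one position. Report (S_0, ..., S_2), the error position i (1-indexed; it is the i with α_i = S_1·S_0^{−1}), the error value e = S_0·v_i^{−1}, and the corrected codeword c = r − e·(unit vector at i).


S = (6, 10, 8), error at position 3, error magnitude e = 6, c = [8, 12, 2, 1, 10].

Step 1: column multipliers v_i = (∏_{j≠i}(α_i − α_j))^{−1} mod 13.
  i = 1 (α = 2): (2−8)(2−6)(2−11)(2−5) = (−6)·(−4)·(−9)·(−3) = 648 ≡ 11, so v_1 = 11^{−1} = 6 (mod 13).
  i = 2 (α = 8): (8−2)(8−6)(8−11)(8−5) = 6·2·(−3)·3 = −108 ≡ 9, so v_2 = 9^{−1} = 3 (mod 13).
  i = 3 (α = 6): (6−2)(6−8)(6−11)(6−5) = 4·(−2)·(−5)·1 = 40 ≡ 1, so v_3 = 1^{−1} = 1 (mod 13).
  i = 4 (α = 11): (11−2)(11−8)(11−6)(11−5) = 9·3·5·6 = 810 ≡ 4, so v_4 = 4^{−1} = 10 (mod 13).
  i = 5 (α = 5): (5−2)(5−8)(5−6)(5−11) = 3·(−3)·(−1)·(−6) = −54 ≡ 11, so v_5 = 11^{−1} = 6 (mod 13).
  v = [6, 3, 1, 10, 6].
Step 2: syndromes of r = [8, 12, 8, 1, 10] (all sums mod 13).
  S_0 = Σ v_i r_i = 6·8 + 3·12 + 1·8 + 10·1 + 6·10 = 162 ≡ 6.
  S_1 = Σ v_i α_i r_i = 6·2·8 + 3·8·12 + 1·6·8 + 10·11·1 + 6·5·10 = 842 ≡ 10.
  α_i^2 mod 13 = [4, 12, 10, 4, 12].
  S_2 = Σ v_i α_i^2 r_i = 6·4·8 + 3·12·12 + 1·10·8 + 10·4·1 + 6·12·10 = 1464 ≡ 8.
  S = (6, 10, 8) ≠ 0, so r is not a codeword (an error is present).
Step 3: locate the error. For a single error e at position i, S_ℓ = v_i·e·α_i^ℓ, so α_err = S_1/S_0.
  S_0^{−1} = 6^{−1} = 11 (mod 13), so α_err = 10·11 = 110 ≡ 6 = α_3. Error position i = 3.
  Consistency check: S_2/S_1 = 8·4 = 32 ≡ 6 = α_err ✓ (single-error assumption holds).
Step 4: error magnitude e = S_0/v_3 = S_0·∏_{j≠3}(α_3 − α_j) = 6·1 = 6 ≡ 6 (mod 13).
Step 5: correct position 3: c_3 = r_3 − e = 8 − 6 ≡ 2 (mod 13). Hence c = [8, 12, 2, 1, 10].
  Check: interpolating c through the α_i gives m(x) = 11 + 5·x (degree < 2) with m(α_i) = c_i for every i, so c is indeed a codeword.


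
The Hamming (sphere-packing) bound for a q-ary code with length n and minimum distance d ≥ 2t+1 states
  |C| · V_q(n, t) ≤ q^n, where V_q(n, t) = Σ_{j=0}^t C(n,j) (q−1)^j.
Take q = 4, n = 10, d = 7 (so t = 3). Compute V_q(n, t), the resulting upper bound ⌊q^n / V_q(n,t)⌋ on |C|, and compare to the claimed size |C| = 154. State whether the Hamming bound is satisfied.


V_q(n, t) = 3676, q^n = 1048576, Hamming bound = 285, |C| = 154 ≤ bound (satisfied).

Step 1: Compute V_q(n, t) = Σ_{j=0}^3 C(n, j) (q−1)^j.
  j = 0: C(10,0)·(3)^0 = 1·1 = 1.
  j = 1: C(10,1)·(3)^1 = 10·3 = 30.
  j = 2: C(10,2)·(3)^2 = 45·9 = 405.
  j = 3: C(10,3)·(3)^3 = 120·27 = 3240.
  V_q(n, t) = 1 + 30 + 405 + 3240 = 3676.
Step 2: q^n = 4^10 = 1048576.
Step 3: Hamming bound ⌊q^n / V_q(n,t)⌋ = ⌊1048576/3676⌋ = 285.
Step 4: Compare |C| = 154 to 285: satisfied.
The claimed |C| lies below the Hamming bound.


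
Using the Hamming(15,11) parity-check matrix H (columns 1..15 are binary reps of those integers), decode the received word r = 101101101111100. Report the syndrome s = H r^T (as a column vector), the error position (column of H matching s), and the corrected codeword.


s = (1, 1, 1, 0)^T, error position = 14, corrected codeword c = 101101101111110

Compute s = H r^T mod 2 one row at a time:
  s_1 = 0 + 1 + 1 + 1 + 1 + 1 + 0 + 0 = 5 ≡ 1 (mod 2).
  s_2 = 1 + 0 + 1 + 1 + 1 + 1 + 0 + 0 = 5 ≡ 1 (mod 2).
  s_3 = 0 + 1 + 1 + 1 + 1 + 1 + 0 + 0 = 5 ≡ 1 (mod 2).
  s_4 = 1 + 1 + 0 + 1 + 1 + 1 + 1 + 0 = 6 ≡ 0 (mod 2).
s = (1, 1, 1, 0)^T — this equals column 14 of H (binary 1110), so error is at position 14.
Correct: flip bit 14 of r = 101101101111100 to get c = 101101101111110.


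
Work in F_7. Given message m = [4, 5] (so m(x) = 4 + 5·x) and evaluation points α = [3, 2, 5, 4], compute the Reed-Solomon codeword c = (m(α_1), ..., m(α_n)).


c = [5, 0, 1, 3]

Message polynomial: m(x) = 4 + 5·x (mod 7).
For each evaluation point α_i, compute m(α_i) mod 7:
  α_1 = 3: Horner steps 5 → 5, so m(3) = 5.
  α_2 = 2: Horner steps 5 → 0, so m(2) = 0.
  α_3 = 5: Horner steps 5 → 1, so m(5) = 1.
  α_4 = 4: Horner steps 5 → 3, so m(4) = 3.
Codeword c = [5, 0, 1, 3] ∈ F_7^4.


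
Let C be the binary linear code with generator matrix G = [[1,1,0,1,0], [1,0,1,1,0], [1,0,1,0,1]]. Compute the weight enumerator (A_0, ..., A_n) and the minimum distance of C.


Weight distribution: A_0 = 1, A_2 = 2, A_3 = 4, A_4 = 1. Minimum distance d = 2.

Enumerate all 2^3 = 8 messages m ∈ F_2^3.
For each, compute codeword c = mG in F_2^5, then tally its weight.
  m = 000 → c = 00000, weight = 0.
  m = 100 → c = 11010, weight = 3.
  m = 010 → c = 10110, weight = 3.
  m = 110 → c = 01100, weight = 2.
  m = 001 → c = 10101, weight = 3.
  m = 101 → c = 01111, weight = 4.
  m = 011 → c = 00011, weight = 2.
  m = 111 → c = 11001, weight = 3.
Tally weights:
  weight 0: 1 codewords.
  weight 2: 2 codewords.
  weight 3: 4 codewords.
  weight 4: 1 codewords.
Minimum distance d = smallest w > 0 with A_w > 0 = 2.
Sanity: Σ A_w = 8 = 2^3 = 8 ✓.


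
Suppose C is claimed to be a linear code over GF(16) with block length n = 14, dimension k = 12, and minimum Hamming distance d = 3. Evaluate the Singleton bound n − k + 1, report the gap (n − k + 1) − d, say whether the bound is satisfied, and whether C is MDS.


Singleton RHS = n − k + 1 = 3, slack = 0, bound satisfied, MDS.

Singleton bound: d ≤ n − k + 1.
Here n = 14, k = 12, so n − k + 1 = 3.
Given d = 3, check d ≤ 3: YES.
Slack = (n − k + 1) − d = 0.
The code is MDS (slack = 0).
Description: the claimed parameters are [14, 12, 3]_16; such a code would be MDS (meets Singleton bound).


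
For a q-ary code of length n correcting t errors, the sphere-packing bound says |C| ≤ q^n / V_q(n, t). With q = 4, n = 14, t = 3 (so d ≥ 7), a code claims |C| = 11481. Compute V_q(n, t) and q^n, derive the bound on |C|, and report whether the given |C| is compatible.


V_q(n, t) = 10690, q^n = 268435456, Hamming bound = 25110, |C| = 11481 ≤ bound (satisfied).

Step 1: Compute V_q(n, t) = Σ_{j=0}^3 C(n, j) (q−1)^j.
  j = 0: C(14,0)·(3)^0 = 1·1 = 1.
  j = 1: C(14,1)·(3)^1 = 14·3 = 42.
  j = 2: C(14,2)·(3)^2 = 91·9 = 819.
  j = 3: C(14,3)·(3)^3 = 364·27 = 9828.
  V_q(n, t) = 1 + 42 + 819 + 9828 = 10690.
Step 2: q^n = 4^14 = 268435456.
Step 3: Hamming bound ⌊q^n / V_q(n,t)⌋ = ⌊268435456/10690⌋ = 25110.
Step 4: Compare |C| = 11481 to 25110: satisfied.
The claimed |C| lies below the Hamming bound.
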